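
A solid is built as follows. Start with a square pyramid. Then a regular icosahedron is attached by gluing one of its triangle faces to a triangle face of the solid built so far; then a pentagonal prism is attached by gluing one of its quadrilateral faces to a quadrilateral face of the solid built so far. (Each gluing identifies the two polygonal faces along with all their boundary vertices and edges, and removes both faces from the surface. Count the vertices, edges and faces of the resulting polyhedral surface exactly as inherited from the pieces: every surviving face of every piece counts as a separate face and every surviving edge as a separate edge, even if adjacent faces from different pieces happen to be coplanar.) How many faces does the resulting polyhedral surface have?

A square pyramid: V=5, E=8, F=5.
Attach a regular icosahedron (V=12, E=30, F=20) along a 3-gon: merge 3 vertices and 3 edges, delete both glued faces → V=14, E=35, F=23.
Attach a pentagonal prism (V=10, E=15, F=7) along a 4-gon: merge 4 vertices and 4 edges, delete both glued faces → V=20, E=46, F=28.
Check: V − E + F = 20 − 46 + 28 = 2.

28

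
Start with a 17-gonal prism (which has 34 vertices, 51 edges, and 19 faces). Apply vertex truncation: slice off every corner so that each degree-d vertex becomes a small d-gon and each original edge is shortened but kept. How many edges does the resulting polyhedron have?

Truncation replaces each original edge-end by a new vertex, so V′ = 2E = 102.
Each original edge survives, and each old vertex of degree d contributes d new edges; summing degrees gives Σd = 2E, so E′ = E + 2E = 3E = 153.
Each original face survives and each original vertex becomes one new face: F′ = F + V = 53.

153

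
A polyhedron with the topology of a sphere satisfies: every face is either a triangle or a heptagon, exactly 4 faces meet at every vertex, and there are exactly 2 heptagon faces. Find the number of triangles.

14

Let x be the number of triangles; then F = 2 + x.
Edge–face incidences: 2E = 7·2 + 3·x = 14 + 3x.
Every vertex has degree 4, so 4V = 2E.
Euler: V − E + F = 2 ⇒ (2E)/4 − E + (2 + x) = 2.
Multiply by 8: 2·(2E) − 4·(2E) + 8·(2 + x) = 16, i.e. 16 + 8x − 2·(14 + 3x) = 16.
Collecting terms: 2x − 12 = 16, so 2x = 28, so x = 14.
Then 2E = 14 + 3·14 = 56, so E = 28, V = 2E/4 = 14, F = 2 + 14 = 16.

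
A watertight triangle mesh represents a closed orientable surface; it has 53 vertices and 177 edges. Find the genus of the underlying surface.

4

Every face is a triangle and each edge borders two faces, so 3F = 2·177, giving F = 118.
χ = V − E + F = 53 − 177 + 118 = -6.
For a closed orientable surface χ = 2 − 2g, so g = (2 − (-6))/2 = 4.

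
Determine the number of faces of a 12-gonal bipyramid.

A bipyramid over an n-gon has 2n triangular faces and n + 2 vertices: V = 12 + 2 = 14, E = 3·12 = 36, F = 2·12 = 24.

24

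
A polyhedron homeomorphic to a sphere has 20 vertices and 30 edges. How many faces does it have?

Here V − E + F = 2.
F = 2 − V + E = 2 − 20 + 30 = 12.

12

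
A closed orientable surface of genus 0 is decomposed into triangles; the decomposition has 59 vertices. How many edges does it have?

χ = 2 − 2·0 = 2, and every face is a triangle so 3F = 2E.
V − E + F = 2 with E = 3F/2 gives 59 − (3/2 − 1)·F = 2, so F = 114 and E = 171.

171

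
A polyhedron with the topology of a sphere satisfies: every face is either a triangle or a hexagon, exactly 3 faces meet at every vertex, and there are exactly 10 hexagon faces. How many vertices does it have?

24

Let x be the number of triangles; then F = 10 + x.
Edge–face incidences: 2E = 6·10 + 3·x = 60 + 3x.
Every vertex has degree 3, so 3V = 2E.
Euler: V − E + F = 2 ⇒ (2E)/3 − E + (10 + x) = 2.
Multiply by 6: 2·(2E) − 3·(2E) + 6·(10 + x) = 12, i.e. 60 + 6x − (60 + 3x) = 12.
Collecting terms: 3x = 12, so x = 4.
Then 2E = 60 + 3·4 = 72, so E = 36, V = 2E/3 = 24, F = 10 + 4 = 14.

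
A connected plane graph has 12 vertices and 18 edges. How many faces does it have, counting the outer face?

Euler's formula for a connected plane graph: V − E + F = 2, so F = 2 − 12 + 18 = 8.

8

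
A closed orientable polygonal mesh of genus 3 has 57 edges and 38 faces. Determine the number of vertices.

15

For a closed orientable surface of genus 3, χ = 2 − 2·3 = -4.
V = -4 + E − F = -4 + 57 − 38 = 15.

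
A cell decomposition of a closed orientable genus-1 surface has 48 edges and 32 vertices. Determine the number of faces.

For a closed orientable surface of genus 1, χ = 2 − 2·1 = 0.
F = 0 − V + E = 0 − 32 + 48 = 16.

16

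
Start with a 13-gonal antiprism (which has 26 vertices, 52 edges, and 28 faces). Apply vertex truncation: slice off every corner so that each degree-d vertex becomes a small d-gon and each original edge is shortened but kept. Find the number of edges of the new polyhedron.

156

Truncation replaces each original edge-end by a new vertex, so V′ = 2E = 104.
Each original edge survives, and each old vertex of degree d contributes d new edges; summing degrees gives Σd = 2E, so E′ = E + 2E = 3E = 156.
Each original face survives and each original vertex becomes one new face: F′ = F + V = 54.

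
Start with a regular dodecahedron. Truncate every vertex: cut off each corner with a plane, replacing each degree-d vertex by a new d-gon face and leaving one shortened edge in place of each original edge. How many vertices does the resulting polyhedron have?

60

The base solid has V = 20, E = 30, F = 12.
Truncation replaces each original edge-end by a new vertex, so V′ = 2E = 60.
Each original edge survives, and each old vertex of degree d contributes d new edges; summing degrees gives Σd = 2E, so E′ = E + 2E = 3E = 90.
Each original face survives and each original vertex becomes one new face: F′ = F + V = 32.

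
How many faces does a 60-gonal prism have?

62

A prism on an n-gon has two n-gon bases and n rectangular sides: V = 2·60 = 120, E = 3·60 = 180, F = 60 + 2 = 62.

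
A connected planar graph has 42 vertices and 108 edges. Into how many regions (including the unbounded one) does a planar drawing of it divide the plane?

68

Euler's formula for a connected plane graph: V − E + F = 2, so F = 2 − 42 + 108 = 68.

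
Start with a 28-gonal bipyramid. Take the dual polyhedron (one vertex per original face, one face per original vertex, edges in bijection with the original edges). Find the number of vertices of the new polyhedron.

56

The base solid has V = 30, E = 84, F = 56.
The dual swaps V and F and preserves E: V′ = F = 56, E′ = E = 84, F′ = V = 30.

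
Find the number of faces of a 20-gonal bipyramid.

40

A bipyramid over an n-gon has 2n triangular faces and n + 2 vertices: V = 20 + 2 = 22, E = 3·20 = 60, F = 2·20 = 40.
Check: V − E + F = 22 − 60 + 40 = 2.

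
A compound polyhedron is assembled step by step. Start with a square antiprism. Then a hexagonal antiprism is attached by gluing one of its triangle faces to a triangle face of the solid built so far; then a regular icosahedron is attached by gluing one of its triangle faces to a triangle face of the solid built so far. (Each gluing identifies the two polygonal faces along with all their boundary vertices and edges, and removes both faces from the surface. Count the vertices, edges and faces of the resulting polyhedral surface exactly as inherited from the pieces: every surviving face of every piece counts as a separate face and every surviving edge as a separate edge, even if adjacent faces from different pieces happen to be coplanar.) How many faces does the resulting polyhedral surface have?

A square antiprism: V=8, E=16, F=10.
Attach a hexagonal antiprism (V=12, E=24, F=14) along a 3-gon: merge 3 vertices and 3 edges, delete both glued faces → V=17, E=37, F=22.
Attach a regular icosahedron (V=12, E=30, F=20) along a 3-gon: merge 3 vertices and 3 edges, delete both glued faces → V=26, E=64, F=40.
Check: V − E + F = 26 − 64 + 40 = 2.

40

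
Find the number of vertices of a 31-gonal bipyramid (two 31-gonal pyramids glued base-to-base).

33

A bipyramid over an n-gon has 2n triangular faces and n + 2 vertices: V = 31 + 2 = 33, E = 3·31 = 93, F = 2·31 = 62.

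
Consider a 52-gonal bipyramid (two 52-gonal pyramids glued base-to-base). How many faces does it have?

104

A bipyramid over an n-gon has 2n triangular faces and n + 2 vertices: V = 52 + 2 = 54, E = 3·52 = 156, F = 2·52 = 104.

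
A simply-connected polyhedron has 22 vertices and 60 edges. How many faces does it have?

Here V − E + F = 2.
F = 2 − V + E = 2 − 22 + 60 = 40.

40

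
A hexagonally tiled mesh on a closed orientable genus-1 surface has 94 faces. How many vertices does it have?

188

χ = 2 − 2·1 = 0, and every face is a hexagon so 6F = 2E.
E = 6·94/2 = 282. Then V = 0 + E − F = 0 + 282 − 94 = 188.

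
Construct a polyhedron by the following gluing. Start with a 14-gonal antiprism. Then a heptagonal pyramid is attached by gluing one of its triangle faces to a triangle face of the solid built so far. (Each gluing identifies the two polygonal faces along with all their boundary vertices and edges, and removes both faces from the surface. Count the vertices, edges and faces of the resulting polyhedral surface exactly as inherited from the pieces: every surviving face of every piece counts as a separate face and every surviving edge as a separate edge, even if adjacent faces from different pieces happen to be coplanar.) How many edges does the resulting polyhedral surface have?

67

A 14-gonal antiprism: V=28, E=56, F=30.
Attach a heptagonal pyramid (V=8, E=14, F=8) along a 3-gon: merge 3 vertices and 3 edges, delete both glued faces → V=33, E=67, F=36.
Check: V − E + F = 33 − 67 + 36 = 2.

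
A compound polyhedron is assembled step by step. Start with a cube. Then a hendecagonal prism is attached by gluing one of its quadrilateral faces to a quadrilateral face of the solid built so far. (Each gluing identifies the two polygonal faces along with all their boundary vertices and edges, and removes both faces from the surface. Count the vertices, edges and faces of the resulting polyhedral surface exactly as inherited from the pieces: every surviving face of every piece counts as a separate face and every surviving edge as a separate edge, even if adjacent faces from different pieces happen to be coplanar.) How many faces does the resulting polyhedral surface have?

17

A cube: V=8, E=12, F=6.
Attach a hendecagonal prism (V=22, E=33, F=13) along a 4-gon: merge 4 vertices and 4 edges, delete both glued faces → V=26, E=41, F=17.
Check: V − E + F = 26 − 41 + 17 = 2.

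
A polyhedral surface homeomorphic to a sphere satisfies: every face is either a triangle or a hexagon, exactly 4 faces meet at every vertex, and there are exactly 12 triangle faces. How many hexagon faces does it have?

Let x be the number of hexagons; then F = 12 + x.
Edge–face incidences: 2E = 3·12 + 6·x = 36 + 6x.
Every vertex has degree 4, so 4V = 2E.
Euler: V − E + F = 2 ⇒ (2E)/4 − E + (12 + x) = 2.
Multiply by 8: 2·(2E) − 4·(2E) + 8·(12 + x) = 16, i.e. 96 + 8x − 2·(36 + 6x) = 16.
Collecting terms: −4x + 24 = 16, so −4x = −8, so x = 2.
Then 2E = 36 + 6·2 = 48, so E = 24, V = 2E/4 = 12, F = 12 + 2 = 14.

2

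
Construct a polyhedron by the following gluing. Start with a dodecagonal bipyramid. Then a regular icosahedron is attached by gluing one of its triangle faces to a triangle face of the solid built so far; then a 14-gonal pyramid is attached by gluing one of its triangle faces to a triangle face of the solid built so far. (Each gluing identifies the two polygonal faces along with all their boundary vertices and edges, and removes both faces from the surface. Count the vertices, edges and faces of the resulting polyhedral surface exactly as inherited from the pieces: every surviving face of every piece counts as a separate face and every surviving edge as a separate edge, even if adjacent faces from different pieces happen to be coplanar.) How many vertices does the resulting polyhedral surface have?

A dodecagonal bipyramid: V=14, E=36, F=24.
Attach a regular icosahedron (V=12, E=30, F=20) along a 3-gon: merge 3 vertices and 3 edges, delete both glued faces → V=23, E=63, F=42.
Attach a 14-gonal pyramid (V=15, E=28, F=15) along a 3-gon: merge 3 vertices and 3 edges, delete both glued faces → V=35, E=88, F=55.
Check: V − E + F = 35 − 88 + 55 = 2.

35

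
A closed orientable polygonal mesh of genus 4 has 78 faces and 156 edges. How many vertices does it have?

72

For a closed orientable surface of genus 4, χ = 2 − 2·4 = -6.
V = -6 + E − F = -6 + 156 − 78 = 72.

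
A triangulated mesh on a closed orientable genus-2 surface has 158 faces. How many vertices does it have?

77

χ = 2 − 2·2 = -2, and every face is a triangle so 3F = 2E.
E = 3·158/2 = 237. Then V = -2 + E − F = -2 + 237 − 158 = 77.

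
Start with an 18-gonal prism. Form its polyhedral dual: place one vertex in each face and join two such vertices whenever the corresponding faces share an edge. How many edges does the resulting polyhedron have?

54

The base solid has V = 36, E = 54, F = 20.
The dual swaps V and F and preserves E: V′ = F = 20, E′ = E = 54, F′ = V = 36.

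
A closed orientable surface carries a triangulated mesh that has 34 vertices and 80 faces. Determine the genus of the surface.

4

Every face is a triangle, so 2E = 3·80 = 240, giving E = 120.
χ = V − E + F = 34 − 120 + 80 = -6.
For a closed orientable surface χ = 2 − 2g, so g = (2 − (-6))/2 = 4.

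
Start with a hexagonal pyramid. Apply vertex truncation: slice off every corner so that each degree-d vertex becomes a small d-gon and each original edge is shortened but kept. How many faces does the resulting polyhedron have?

14

The base solid has V = 7, E = 12, F = 7.
Truncation replaces each original edge-end by a new vertex, so V′ = 2E = 24.
Each original edge survives, and each old vertex of degree d contributes d new edges; summing degrees gives Σd = 2E, so E′ = E + 2E = 3E = 36.
Each original face survives and each original vertex becomes one new face: F′ = F + V = 14.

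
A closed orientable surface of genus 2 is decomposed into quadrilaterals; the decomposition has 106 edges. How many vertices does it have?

51

χ = 2 − 2·2 = -2, and every face is a square so 4F = 2E.
F = 2E/4 = 53. Then V = -2 + E − F = -2 + 106 − 53 = 51.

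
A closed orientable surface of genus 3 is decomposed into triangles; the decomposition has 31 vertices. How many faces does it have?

70

χ = 2 − 2·3 = -4, and every face is a triangle so 3F = 2E.
V − E + F = -4 with E = 3F/2 gives 31 − (3/2 − 1)·F = -4, so F = 70 and E = 105.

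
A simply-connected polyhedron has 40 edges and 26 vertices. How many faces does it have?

Here V − E + F = 2.
F = 2 − V + E = 2 − 26 + 40 = 16.

16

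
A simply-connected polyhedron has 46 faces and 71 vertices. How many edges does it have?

Here V − E + F = 2.
E = V + F − (2) = 71 + 46 − (2) = 115.

115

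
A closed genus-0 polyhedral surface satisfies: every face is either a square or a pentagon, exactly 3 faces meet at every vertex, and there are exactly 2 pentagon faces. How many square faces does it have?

Let x be the number of squares; then F = 2 + x.
Edge–face incidences: 2E = 5·2 + 4·x = 10 + 4x.
Every vertex has degree 3, so 3V = 2E.
Euler: V − E + F = 2 ⇒ (2E)/3 − E + (2 + x) = 2.
Multiply by 6: 2·(2E) − 3·(2E) + 6·(2 + x) = 12, i.e. 12 + 6x − (10 + 4x) = 12.
Collecting terms: 2x + 2 = 12, so 2x = 10, so x = 5.
Then 2E = 10 + 4·5 = 30, so E = 15, V = 2E/3 = 10, F = 2 + 5 = 7.

5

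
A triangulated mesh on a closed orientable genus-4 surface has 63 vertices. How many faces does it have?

χ = 2 − 2·4 = -6, and every face is a triangle so 3F = 2E.
V − E + F = -6 with E = 3F/2 gives 63 − (3/2 − 1)·F = -6, so F = 138 and E = 207.

138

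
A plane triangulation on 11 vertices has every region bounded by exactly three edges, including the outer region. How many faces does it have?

In a plane triangulation 3F = 2E and V − E + F = 2, so F = 2V − 4 = 2·11 − 4 = 18.

18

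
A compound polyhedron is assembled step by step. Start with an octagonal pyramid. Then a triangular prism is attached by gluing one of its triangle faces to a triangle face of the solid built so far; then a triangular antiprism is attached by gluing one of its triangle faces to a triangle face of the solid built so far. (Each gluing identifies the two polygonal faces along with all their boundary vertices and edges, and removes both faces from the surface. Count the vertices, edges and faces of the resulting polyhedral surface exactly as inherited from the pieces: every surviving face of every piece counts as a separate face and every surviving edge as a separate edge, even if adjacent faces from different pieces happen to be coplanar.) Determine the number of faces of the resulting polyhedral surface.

18

An octagonal pyramid: V=9, E=16, F=9.
Attach a triangular prism (V=6, E=9, F=5) along a 3-gon: merge 3 vertices and 3 edges, delete both glued faces → V=12, E=22, F=12.
Attach a triangular antiprism (V=6, E=12, F=8) along a 3-gon: merge 3 vertices and 3 edges, delete both glued faces → V=15, E=31, F=18.
Check: V − E + F = 15 − 31 + 18 = 2.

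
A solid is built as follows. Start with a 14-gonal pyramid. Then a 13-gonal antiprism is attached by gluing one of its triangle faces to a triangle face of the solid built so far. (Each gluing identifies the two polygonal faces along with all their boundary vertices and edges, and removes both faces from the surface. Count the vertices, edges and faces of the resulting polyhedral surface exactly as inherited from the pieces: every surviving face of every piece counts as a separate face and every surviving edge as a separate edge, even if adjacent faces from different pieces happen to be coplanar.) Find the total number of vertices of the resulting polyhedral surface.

A 14-gonal pyramid: V=15, E=28, F=15.
Attach a 13-gonal antiprism (V=26, E=52, F=28) along a 3-gon: merge 3 vertices and 3 edges, delete both glued faces → V=38, E=77, F=41.
Check: V − E + F = 38 − 77 + 41 = 2.

38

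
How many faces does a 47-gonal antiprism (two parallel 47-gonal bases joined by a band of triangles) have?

96

An antiprism on an n-gon has two n-gon caps and 2n triangles: V = 2·47 = 94, E = 4·47 = 188, F = 2·47 + 2 = 96.
Check: V − E + F = 94 − 188 + 96 = 2.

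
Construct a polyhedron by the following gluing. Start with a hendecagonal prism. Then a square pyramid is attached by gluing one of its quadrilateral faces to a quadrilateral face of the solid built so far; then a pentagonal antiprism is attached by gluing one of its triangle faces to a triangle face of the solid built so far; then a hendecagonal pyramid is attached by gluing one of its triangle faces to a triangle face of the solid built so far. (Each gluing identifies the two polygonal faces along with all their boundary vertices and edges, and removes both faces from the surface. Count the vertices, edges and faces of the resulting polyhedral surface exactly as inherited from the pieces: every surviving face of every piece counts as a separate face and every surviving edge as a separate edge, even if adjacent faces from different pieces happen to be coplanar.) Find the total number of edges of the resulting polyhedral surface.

A hendecagonal prism: V=22, E=33, F=13.
Attach a square pyramid (V=5, E=8, F=5) along a 4-gon: merge 4 vertices and 4 edges, delete both glued faces → V=23, E=37, F=16.
Attach a pentagonal antiprism (V=10, E=20, F=12) along a 3-gon: merge 3 vertices and 3 edges, delete both glued faces → V=30, E=54, F=26.
Attach a hendecagonal pyramid (V=12, E=22, F=12) along a 3-gon: merge 3 vertices and 3 edges, delete both glued faces → V=39, E=73, F=36.
Check: V − E + F = 39 − 73 + 36 = 2.

73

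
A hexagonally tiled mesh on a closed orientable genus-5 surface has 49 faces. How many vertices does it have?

90

χ = 2 − 2·5 = -8, and every face is a hexagon so 6F = 2E.
E = 6·49/2 = 147. Then V = -8 + E − F = -8 + 147 − 49 = 90.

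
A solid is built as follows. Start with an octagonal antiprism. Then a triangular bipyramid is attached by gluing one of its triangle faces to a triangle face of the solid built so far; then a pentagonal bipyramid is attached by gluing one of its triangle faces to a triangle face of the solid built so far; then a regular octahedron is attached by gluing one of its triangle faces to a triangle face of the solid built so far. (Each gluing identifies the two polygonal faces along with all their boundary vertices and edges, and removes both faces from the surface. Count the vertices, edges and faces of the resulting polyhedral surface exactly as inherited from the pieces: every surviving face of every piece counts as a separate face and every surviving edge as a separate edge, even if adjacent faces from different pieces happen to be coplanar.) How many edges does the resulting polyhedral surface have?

59

An octagonal antiprism: V=16, E=32, F=18.
Attach a triangular bipyramid (V=5, E=9, F=6) along a 3-gon: merge 3 vertices and 3 edges, delete both glued faces → V=18, E=38, F=22.
Attach a pentagonal bipyramid (V=7, E=15, F=10) along a 3-gon: merge 3 vertices and 3 edges, delete both glued faces → V=22, E=50, F=30.
Attach a regular octahedron (V=6, E=12, F=8) along a 3-gon: merge 3 vertices and 3 edges, delete both glued faces → V=25, E=59, F=36.
Check: V − E + F = 25 − 59 + 36 = 2.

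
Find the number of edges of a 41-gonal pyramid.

A pyramid on an n-gon base has one n-gon and n triangles: V = 41 + 1 = 42, E = 2·41 = 82, F = 41 + 1 = 42.

82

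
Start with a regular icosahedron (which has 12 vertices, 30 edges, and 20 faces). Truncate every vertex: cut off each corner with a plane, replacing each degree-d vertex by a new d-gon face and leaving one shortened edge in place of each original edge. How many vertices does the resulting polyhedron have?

Truncation replaces each original edge-end by a new vertex, so V′ = 2E = 60.
Each original edge survives, and each old vertex of degree d contributes d new edges; summing degrees gives Σd = 2E, so E′ = E + 2E = 3E = 90.
Each original face survives and each original vertex becomes one new face: F′ = F + V = 32.

60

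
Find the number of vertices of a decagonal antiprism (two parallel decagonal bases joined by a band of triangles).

20

An antiprism on an n-gon has two n-gon caps and 2n triangles: V = 2·10 = 20, E = 4·10 = 40, F = 2·10 + 2 = 22.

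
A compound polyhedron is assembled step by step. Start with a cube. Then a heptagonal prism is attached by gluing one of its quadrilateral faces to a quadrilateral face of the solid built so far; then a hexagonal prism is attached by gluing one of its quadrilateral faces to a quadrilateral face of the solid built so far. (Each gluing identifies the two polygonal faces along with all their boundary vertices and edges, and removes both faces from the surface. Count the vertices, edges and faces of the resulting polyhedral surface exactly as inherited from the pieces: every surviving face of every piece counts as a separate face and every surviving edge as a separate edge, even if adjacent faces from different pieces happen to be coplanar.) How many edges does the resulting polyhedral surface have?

A cube: V=8, E=12, F=6.
Attach a heptagonal prism (V=14, E=21, F=9) along a 4-gon: merge 4 vertices and 4 edges, delete both glued faces → V=18, E=29, F=13.
Attach a hexagonal prism (V=12, E=18, F=8) along a 4-gon: merge 4 vertices and 4 edges, delete both glued faces → V=26, E=43, F=19.
Check: V − E + F = 26 − 43 + 19 = 2.

43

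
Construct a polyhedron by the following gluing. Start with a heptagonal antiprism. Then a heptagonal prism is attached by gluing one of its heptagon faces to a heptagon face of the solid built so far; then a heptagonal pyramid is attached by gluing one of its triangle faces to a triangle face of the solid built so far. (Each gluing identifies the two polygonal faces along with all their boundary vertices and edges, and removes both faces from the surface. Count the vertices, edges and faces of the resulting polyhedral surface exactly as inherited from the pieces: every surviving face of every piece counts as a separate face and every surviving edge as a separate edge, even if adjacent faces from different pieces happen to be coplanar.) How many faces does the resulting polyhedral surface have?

A heptagonal antiprism: V=14, E=28, F=16.
Attach a heptagonal prism (V=14, E=21, F=9) along a 7-gon: merge 7 vertices and 7 edges, delete both glued faces → V=21, E=42, F=23.
Attach a heptagonal pyramid (V=8, E=14, F=8) along a 3-gon: merge 3 vertices and 3 edges, delete both glued faces → V=26, E=53, F=29.
Check: V − E + F = 26 − 53 + 29 = 2.

29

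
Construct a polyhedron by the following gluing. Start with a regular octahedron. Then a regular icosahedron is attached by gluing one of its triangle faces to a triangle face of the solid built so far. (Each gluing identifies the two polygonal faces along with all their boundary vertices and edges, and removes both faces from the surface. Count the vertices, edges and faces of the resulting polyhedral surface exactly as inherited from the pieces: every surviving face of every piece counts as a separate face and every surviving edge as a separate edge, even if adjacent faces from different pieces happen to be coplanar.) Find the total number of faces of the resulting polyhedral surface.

A regular octahedron: V=6, E=12, F=8.
Attach a regular icosahedron (V=12, E=30, F=20) along a 3-gon: merge 3 vertices and 3 edges, delete both glued faces → V=15, E=39, F=26.
Check: V − E + F = 15 − 39 + 26 = 2.

26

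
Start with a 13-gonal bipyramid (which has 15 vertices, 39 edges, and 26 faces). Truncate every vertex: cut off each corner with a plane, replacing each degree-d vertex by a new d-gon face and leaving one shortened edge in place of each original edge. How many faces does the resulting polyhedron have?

41

Truncation replaces each original edge-end by a new vertex, so V′ = 2E = 78.
Each original edge survives, and each old vertex of degree d contributes d new edges; summing degrees gives Σd = 2E, so E′ = E + 2E = 3E = 117.
Each original face survives and each original vertex becomes one new face: F′ = F + V = 41.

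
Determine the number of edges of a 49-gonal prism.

A prism on an n-gon has two n-gon bases and n rectangular sides: V = 2·49 = 98, E = 3·49 = 147, F = 49 + 2 = 51.
Check: V − E + F = 98 − 147 + 51 = 2.

147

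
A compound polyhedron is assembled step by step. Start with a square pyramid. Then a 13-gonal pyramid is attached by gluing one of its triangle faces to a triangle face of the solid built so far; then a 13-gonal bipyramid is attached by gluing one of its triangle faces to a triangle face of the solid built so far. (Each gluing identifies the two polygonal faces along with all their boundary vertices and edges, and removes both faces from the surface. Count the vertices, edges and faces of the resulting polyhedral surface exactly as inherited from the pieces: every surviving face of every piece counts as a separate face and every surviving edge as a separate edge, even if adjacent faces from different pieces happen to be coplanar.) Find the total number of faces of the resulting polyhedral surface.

A square pyramid: V=5, E=8, F=5.
Attach a 13-gonal pyramid (V=14, E=26, F=14) along a 3-gon: merge 3 vertices and 3 edges, delete both glued faces → V=16, E=31, F=17.
Attach a 13-gonal bipyramid (V=15, E=39, F=26) along a 3-gon: merge 3 vertices and 3 edges, delete both glued faces → V=28, E=67, F=41.
Check: V − E + F = 28 − 67 + 41 = 2.

41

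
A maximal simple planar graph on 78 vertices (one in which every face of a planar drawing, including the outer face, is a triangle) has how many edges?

In a plane triangulation 3F = 2E and V − E + F = 2, so E = 3V − 6 = 3·78 − 6 = 228.

228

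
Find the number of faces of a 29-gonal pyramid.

A pyramid on an n-gon base has one n-gon and n triangles: V = 29 + 1 = 30, E = 2·29 = 58, F = 29 + 1 = 30.
Check: V − E + F = 30 − 58 + 30 = 2.

30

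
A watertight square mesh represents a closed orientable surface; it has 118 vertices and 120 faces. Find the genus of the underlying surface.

2

Every face is a square, so 2E = 4·120 = 480, giving E = 240.
χ = V − E + F = 118 − 240 + 120 = -2.
For a closed orientable surface χ = 2 − 2g, so g = (2 − (-2))/2 = 2.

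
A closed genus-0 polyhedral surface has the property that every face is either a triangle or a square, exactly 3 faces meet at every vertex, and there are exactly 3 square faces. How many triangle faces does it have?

Let x be the number of triangles; then F = 3 + x.
Edge–face incidences: 2E = 4·3 + 3·x = 12 + 3x.
Every vertex has degree 3, so 3V = 2E.
Euler: V − E + F = 2 ⇒ (2E)/3 − E + (3 + x) = 2.
Multiply by 6: 2·(2E) − 3·(2E) + 6·(3 + x) = 12, i.e. 18 + 6x − (12 + 3x) = 12.
Collecting terms: 3x + 6 = 12, so 3x = 6, so x = 2.
Then 2E = 12 + 3·2 = 18, so E = 9, V = 2E/3 = 6, F = 3 + 2 = 5.

2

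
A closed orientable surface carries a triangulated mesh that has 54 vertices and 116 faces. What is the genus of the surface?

3

Every face is a triangle, so 2E = 3·116 = 348, giving E = 174.
χ = V − E + F = 54 − 174 + 116 = -4.
For a closed orientable surface χ = 2 − 2g, so g = (2 − (-4))/2 = 3.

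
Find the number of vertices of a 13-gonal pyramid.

14

A pyramid on an n-gon base has one n-gon and n triangles: V = 13 + 1 = 14, E = 2·13 = 26, F = 13 + 1 = 14.
Check: V − E + F = 14 − 26 + 14 = 2.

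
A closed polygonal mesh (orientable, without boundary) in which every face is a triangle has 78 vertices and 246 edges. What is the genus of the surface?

3

Every face is a triangle and each edge borders two faces, so 3F = 2·246, giving F = 164.
χ = V − E + F = 78 − 246 + 164 = -4.
For a closed orientable surface χ = 2 − 2g, so g = (2 − (-4))/2 = 3.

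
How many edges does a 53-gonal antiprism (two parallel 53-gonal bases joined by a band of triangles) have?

An antiprism on an n-gon has two n-gon caps and 2n triangles: V = 2·53 = 106, E = 4·53 = 212, F = 2·53 + 2 = 108.
Check: V − E + F = 106 − 212 + 108 = 2.

212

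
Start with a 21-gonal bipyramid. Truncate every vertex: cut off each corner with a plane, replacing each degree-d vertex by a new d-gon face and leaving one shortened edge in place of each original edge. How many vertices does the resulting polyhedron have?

126

The base solid has V = 23, E = 63, F = 42.
Truncation replaces each original edge-end by a new vertex, so V′ = 2E = 126.
Each original edge survives, and each old vertex of degree d contributes d new edges; summing degrees gives Σd = 2E, so E′ = E + 2E = 3E = 189.
Each original face survives and each original vertex becomes one new face: F′ = F + V = 65.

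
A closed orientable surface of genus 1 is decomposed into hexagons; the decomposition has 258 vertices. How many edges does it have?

χ = 2 − 2·1 = 0, and every face is a hexagon so 6F = 2E.
V − E + F = 0 with E = 6F/2 gives 258 − (6/2 − 1)·F = 0, so F = 129 and E = 387.

387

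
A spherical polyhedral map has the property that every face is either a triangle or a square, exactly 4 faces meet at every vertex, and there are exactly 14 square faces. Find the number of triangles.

8

Let x be the number of triangles; then F = 14 + x.
Edge–face incidences: 2E = 4·14 + 3·x = 56 + 3x.
Every vertex has degree 4, so 4V = 2E.
Euler: V − E + F = 2 ⇒ (2E)/4 − E + (14 + x) = 2.
Multiply by 8: 2·(2E) − 4·(2E) + 8·(14 + x) = 16, i.e. 112 + 8x − 2·(56 + 3x) = 16.
Collecting terms: 2x = 16, so x = 8.
Then 2E = 56 + 3·8 = 80, so E = 40, V = 2E/4 = 20, F = 14 + 8 = 22.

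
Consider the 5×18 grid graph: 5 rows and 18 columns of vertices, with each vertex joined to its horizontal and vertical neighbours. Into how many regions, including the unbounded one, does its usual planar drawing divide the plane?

The grid has V = 5·18 = 90 vertices and E = 5·17 + 18·4 = 157 edges.
F = 2 − V + E = 2 − 90 + 157 = 69.

69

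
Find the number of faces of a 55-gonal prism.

57

A prism on an n-gon has two n-gon bases and n rectangular sides: V = 2·55 = 110, E = 3·55 = 165, F = 55 + 2 = 57.
Check: V − E + F = 110 − 165 + 57 = 2.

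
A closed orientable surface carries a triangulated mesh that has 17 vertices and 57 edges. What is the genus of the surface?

2

Every face is a triangle and each edge borders two faces, so 3F = 2·57, giving F = 38.
χ = V − E + F = 17 − 57 + 38 = -2.
For a closed orientable surface χ = 2 − 2g, so g = (2 − (-2))/2 = 2.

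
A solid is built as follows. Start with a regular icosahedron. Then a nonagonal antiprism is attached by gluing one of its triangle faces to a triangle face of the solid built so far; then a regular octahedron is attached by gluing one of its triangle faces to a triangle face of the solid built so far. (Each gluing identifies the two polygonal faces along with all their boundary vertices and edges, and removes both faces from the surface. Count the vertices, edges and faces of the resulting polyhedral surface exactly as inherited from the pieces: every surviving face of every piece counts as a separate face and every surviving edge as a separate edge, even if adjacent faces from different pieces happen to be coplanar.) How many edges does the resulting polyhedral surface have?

72

A regular icosahedron: V=12, E=30, F=20.
Attach a nonagonal antiprism (V=18, E=36, F=20) along a 3-gon: merge 3 vertices and 3 edges, delete both glued faces → V=27, E=63, F=38.
Attach a regular octahedron (V=6, E=12, F=8) along a 3-gon: merge 3 vertices and 3 edges, delete both glued faces → V=30, E=72, F=44.
Check: V − E + F = 30 − 72 + 44 = 2.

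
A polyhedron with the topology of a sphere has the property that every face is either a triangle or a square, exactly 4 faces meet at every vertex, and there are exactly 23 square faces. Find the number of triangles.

8

Let x be the number of triangles; then F = 23 + x.
Edge–face incidences: 2E = 4·23 + 3·x = 92 + 3x.
Every vertex has degree 4, so 4V = 2E.
Euler: V − E + F = 2 ⇒ (2E)/4 − E + (23 + x) = 2.
Multiply by 8: 2·(2E) − 4·(2E) + 8·(23 + x) = 16, i.e. 184 + 8x − 2·(92 + 3x) = 16.
Collecting terms: 2x = 16, so x = 8.
Then 2E = 92 + 3·8 = 116, so E = 58, V = 2E/4 = 29, F = 23 + 8 = 31.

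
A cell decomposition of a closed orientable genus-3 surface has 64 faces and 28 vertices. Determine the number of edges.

For a closed orientable surface of genus 3, χ = 2 − 2·3 = -4.
E = V + F − (-4) = 28 + 64 − (-4) = 96.

96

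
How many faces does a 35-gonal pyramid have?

A pyramid on an n-gon base has one n-gon and n triangles: V = 35 + 1 = 36, E = 2·35 = 70, F = 35 + 1 = 36.

36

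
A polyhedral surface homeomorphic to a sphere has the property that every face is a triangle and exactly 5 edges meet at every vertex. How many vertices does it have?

12

Each face has 3 edges and each edge borders two faces, so 2E = 3F.
Each vertex has degree 5, so 5V = 2E and hence V = 3F/5.
Euler: V − E + F = 2 ⇒ (3F/5) − (3F/2) + F = 2.
Multiply by 10: (6 − 15 + 10)F = 20, i.e. 1F = 20.
So F = 20, E = 3·20/2 = 30, V = 3·20/5 = 12.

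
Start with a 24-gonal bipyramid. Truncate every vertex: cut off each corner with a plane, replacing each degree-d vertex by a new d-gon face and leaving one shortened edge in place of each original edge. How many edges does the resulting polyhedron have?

The base solid has V = 26, E = 72, F = 48.
Truncation replaces each original edge-end by a new vertex, so V′ = 2E = 144.
Each original edge survives, and each old vertex of degree d contributes d new edges; summing degrees gives Σd = 2E, so E′ = E + 2E = 3E = 216.
Each original face survives and each original vertex becomes one new face: F′ = F + V = 74.

216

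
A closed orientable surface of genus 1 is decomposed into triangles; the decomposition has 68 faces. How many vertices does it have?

34

χ = 2 − 2·1 = 0, and every face is a triangle so 3F = 2E.
E = 3·68/2 = 102. Then V = 0 + E − F = 0 + 102 − 68 = 34.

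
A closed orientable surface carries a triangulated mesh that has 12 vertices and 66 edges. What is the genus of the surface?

6

Every face is a triangle and each edge borders two faces, so 3F = 2·66, giving F = 44.
χ = V − E + F = 12 − 66 + 44 = -10.
For a closed orientable surface χ = 2 − 2g, so g = (2 − (-10))/2 = 6.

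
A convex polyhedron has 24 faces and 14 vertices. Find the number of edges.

Here V − E + F = 2.
E = V + F − (2) = 14 + 24 − (2) = 36.

36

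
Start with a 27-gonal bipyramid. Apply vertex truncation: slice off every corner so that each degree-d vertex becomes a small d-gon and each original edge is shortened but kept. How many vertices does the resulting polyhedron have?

162

The base solid has V = 29, E = 81, F = 54.
Truncation replaces each original edge-end by a new vertex, so V′ = 2E = 162.
Each original edge survives, and each old vertex of degree d contributes d new edges; summing degrees gives Σd = 2E, so E′ = E + 2E = 3E = 243.
Each original face survives and each original vertex becomes one new face: F′ = F + V = 83.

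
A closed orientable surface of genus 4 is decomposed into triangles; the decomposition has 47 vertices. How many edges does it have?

χ = 2 − 2·4 = -6, and every face is a triangle so 3F = 2E.
V − E + F = -6 with E = 3F/2 gives 47 − (3/2 − 1)·F = -6, so F = 106 and E = 159.

159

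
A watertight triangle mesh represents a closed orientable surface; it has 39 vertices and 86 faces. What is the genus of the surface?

3

Every face is a triangle, so 2E = 3·86 = 258, giving E = 129.
χ = V − E + F = 39 − 129 + 86 = -4.
For a closed orientable surface χ = 2 − 2g, so g = (2 − (-4))/2 = 3.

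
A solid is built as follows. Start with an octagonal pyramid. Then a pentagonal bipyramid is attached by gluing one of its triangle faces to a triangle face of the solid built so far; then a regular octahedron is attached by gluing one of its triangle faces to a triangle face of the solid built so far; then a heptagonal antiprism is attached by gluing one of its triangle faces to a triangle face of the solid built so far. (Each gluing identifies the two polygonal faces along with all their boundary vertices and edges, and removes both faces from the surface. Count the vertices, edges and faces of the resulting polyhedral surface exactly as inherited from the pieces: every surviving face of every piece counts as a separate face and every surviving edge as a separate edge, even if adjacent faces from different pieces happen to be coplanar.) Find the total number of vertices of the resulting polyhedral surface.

27

An octagonal pyramid: V=9, E=16, F=9.
Attach a pentagonal bipyramid (V=7, E=15, F=10) along a 3-gon: merge 3 vertices and 3 edges, delete both glued faces → V=13, E=28, F=17.
Attach a regular octahedron (V=6, E=12, F=8) along a 3-gon: merge 3 vertices and 3 edges, delete both glued faces → V=16, E=37, F=23.
Attach a heptagonal antiprism (V=14, E=28, F=16) along a 3-gon: merge 3 vertices and 3 edges, delete both glued faces → V=27, E=62, F=37.
Check: V − E + F = 27 − 62 + 37 = 2.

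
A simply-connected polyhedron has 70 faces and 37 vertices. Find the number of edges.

105

Here V − E + F = 2.
E = V + F − (2) = 37 + 70 − (2) = 105.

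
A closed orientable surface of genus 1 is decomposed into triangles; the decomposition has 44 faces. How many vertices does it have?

22

χ = 2 − 2·1 = 0, and every face is a triangle so 3F = 2E.
E = 3·44/2 = 66. Then V = 0 + E − F = 0 + 66 − 44 = 22.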